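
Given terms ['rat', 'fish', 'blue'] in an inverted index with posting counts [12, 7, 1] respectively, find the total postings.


Summing posting list sizes:
'rat': 12 postings
'fish': 7 postings
'blue': 1 postings
Total = 12 + 7 + 1 = 20

20


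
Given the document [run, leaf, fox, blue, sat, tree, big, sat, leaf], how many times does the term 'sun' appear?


Document has 9 words
Scanning for 'sun':
Term not found in document
Count = 0

0


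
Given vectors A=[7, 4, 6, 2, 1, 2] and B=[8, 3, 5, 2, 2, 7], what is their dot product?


Dot product = sum of element-wise products
A[0]*B[0] = 7*8 = 56
A[1]*B[1] = 4*3 = 12
A[2]*B[2] = 6*5 = 30
A[3]*B[3] = 2*2 = 4
A[4]*B[4] = 1*2 = 2
A[5]*B[5] = 2*7 = 14
Sum = 56 + 12 + 30 + 4 + 2 + 14 = 118

118


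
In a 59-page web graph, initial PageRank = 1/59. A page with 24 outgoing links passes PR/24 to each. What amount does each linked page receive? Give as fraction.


Initial PR = 1/59 = 1/59
Outlinks = 24
Contribution per link = PR / outlinks
= 1/59 / 24
= 1/1416

1/1416


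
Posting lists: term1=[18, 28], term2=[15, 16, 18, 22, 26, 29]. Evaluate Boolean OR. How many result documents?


Boolean OR: find union of posting lists
term1 docs: [18, 28]
term2 docs: [15, 16, 18, 22, 26, 29]
Union: [15, 16, 18, 22, 26, 28, 29]
|union| = 7

7


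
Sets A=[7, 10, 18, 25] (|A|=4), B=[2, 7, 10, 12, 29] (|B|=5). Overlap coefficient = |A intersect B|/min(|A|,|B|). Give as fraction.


A intersect B = [7, 10]
|A intersect B| = 2
min(|A|, |B|) = min(4, 5) = 4
Overlap = 2 / 4 = 1/2

1/2


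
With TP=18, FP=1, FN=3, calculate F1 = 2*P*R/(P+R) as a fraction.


F1 = 2 * P * R / (P + R)
P = TP/(TP+FP) = 18/19 = 18/19
R = TP/(TP+FN) = 18/21 = 6/7
2 * P * R = 2 * 18/19 * 6/7 = 216/133
P + R = 18/19 + 6/7 = 240/133
F1 = 216/133 / 240/133 = 9/10

9/10


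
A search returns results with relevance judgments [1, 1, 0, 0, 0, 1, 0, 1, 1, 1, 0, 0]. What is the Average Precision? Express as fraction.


Computing P@k for each relevant position:
Position 1: relevant, P@1 = 1/1 = 1
Position 2: relevant, P@2 = 2/2 = 1
Position 3: not relevant
Position 4: not relevant
Position 5: not relevant
Position 6: relevant, P@6 = 3/6 = 1/2
Position 7: not relevant
Position 8: relevant, P@8 = 4/8 = 1/2
Position 9: relevant, P@9 = 5/9 = 5/9
Position 10: relevant, P@10 = 6/10 = 3/5
Position 11: not relevant
Position 12: not relevant
Sum of P@k = 1 + 1 + 1/2 + 1/2 + 5/9 + 3/5 = 187/45
AP = 187/45 / 6 = 187/270

187/270


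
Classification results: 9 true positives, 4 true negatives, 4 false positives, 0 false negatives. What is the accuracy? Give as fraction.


Accuracy = (TP + TN) / (TP + TN + FP + FN)
TP + TN = 9 + 4 = 13
Total = 9 + 4 + 4 + 0 = 17
Accuracy = 13 / 17 = 13/17

13/17


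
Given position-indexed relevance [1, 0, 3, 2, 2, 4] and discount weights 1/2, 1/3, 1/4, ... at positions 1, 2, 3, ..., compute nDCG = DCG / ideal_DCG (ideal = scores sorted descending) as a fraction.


Position discount weights w_i = 1/(i+1) for i=1..6:
Weights = [1/2, 1/3, 1/4, 1/5, 1/6, 1/7]
Actual relevance: [1, 0, 3, 2, 2, 4]
DCG = 1/2 + 0/3 + 3/4 + 2/5 + 2/6 + 4/7 = 1073/420
Ideal relevance (sorted desc): [4, 3, 2, 2, 1, 0]
Ideal DCG = 4/2 + 3/3 + 2/4 + 2/5 + 1/6 + 0/7 = 61/15
nDCG = DCG / ideal_DCG = 1073/420 / 61/15 = 1073/1708

1073/1708


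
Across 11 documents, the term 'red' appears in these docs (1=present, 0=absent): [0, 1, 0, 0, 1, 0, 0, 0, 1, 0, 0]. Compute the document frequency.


Checking each document for 'red':
Doc 1: absent
Doc 2: present
Doc 3: absent
Doc 4: absent
Doc 5: present
Doc 6: absent
Doc 7: absent
Doc 8: absent
Doc 9: present
Doc 10: absent
Doc 11: absent
df = sum of presences = 0 + 1 + 0 + 0 + 1 + 0 + 0 + 0 + 1 + 0 + 0 = 3

3


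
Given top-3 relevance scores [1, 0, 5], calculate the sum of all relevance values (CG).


Cumulative Gain = sum of relevance scores
Position 1: rel=1, running sum=1
Position 2: rel=0, running sum=1
Position 3: rel=5, running sum=6
CG = 6

6


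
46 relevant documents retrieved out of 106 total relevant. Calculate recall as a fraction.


Recall = retrieved_relevant / total_relevant
= 46 / 106
= 46 / (46 + 60)
= 23/53

23/53


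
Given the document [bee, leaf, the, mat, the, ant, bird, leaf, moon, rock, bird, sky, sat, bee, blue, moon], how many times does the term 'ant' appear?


Document has 16 words
Scanning for 'ant':
Found at positions: [5]
Count = 1

1


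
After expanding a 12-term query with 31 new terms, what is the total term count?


Original terms: 12
Expansion terms: 31
Total = 12 + 31 = 43

43


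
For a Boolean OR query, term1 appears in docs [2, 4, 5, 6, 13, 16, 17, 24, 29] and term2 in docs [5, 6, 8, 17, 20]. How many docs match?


Boolean OR: find union of posting lists
term1 docs: [2, 4, 5, 6, 13, 16, 17, 24, 29]
term2 docs: [5, 6, 8, 17, 20]
Union: [2, 4, 5, 6, 8, 13, 16, 17, 20, 24, 29]
|union| = 11

11


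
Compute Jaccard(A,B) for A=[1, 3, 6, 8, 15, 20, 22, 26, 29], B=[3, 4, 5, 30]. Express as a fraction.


A intersect B = [3]
|A intersect B| = 1
A union B = [1, 3, 4, 5, 6, 8, 15, 20, 22, 26, 29, 30]
|A union B| = 12
Jaccard = 1/12 = 1/12

1/12


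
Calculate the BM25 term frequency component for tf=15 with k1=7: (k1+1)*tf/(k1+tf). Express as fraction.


BM25 TF component = (k1+1)*tf / (k1+tf)
k1 = 7, tf = 15
Numerator = (7+1)*15 = 120
Denominator = 7 + 15 = 22
= 120/22 = 60/11

60/11


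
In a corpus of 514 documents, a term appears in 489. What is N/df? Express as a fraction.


IDF ratio = N / df
= 514 / 489
= 514/489

514/489


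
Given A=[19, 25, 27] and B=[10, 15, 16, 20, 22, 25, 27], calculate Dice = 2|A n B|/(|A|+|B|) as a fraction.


A intersect B = [25, 27]
|A intersect B| = 2
|A| = 3, |B| = 7
Dice = 2*2 / (3+7)
= 4 / 10 = 2/5

2/5


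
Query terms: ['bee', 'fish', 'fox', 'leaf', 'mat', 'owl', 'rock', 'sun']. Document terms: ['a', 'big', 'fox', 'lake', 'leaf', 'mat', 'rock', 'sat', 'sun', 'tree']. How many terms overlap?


Query terms: ['bee', 'fish', 'fox', 'leaf', 'mat', 'owl', 'rock', 'sun']
Document terms: ['a', 'big', 'fox', 'lake', 'leaf', 'mat', 'rock', 'sat', 'sun', 'tree']
Common terms: ['fox', 'leaf', 'mat', 'rock', 'sun']
Overlap count = 5

5


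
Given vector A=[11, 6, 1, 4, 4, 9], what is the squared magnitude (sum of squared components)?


|A|^2 = sum of squared components
A[0]^2 = 11^2 = 121
A[1]^2 = 6^2 = 36
A[2]^2 = 1^2 = 1
A[3]^2 = 4^2 = 16
A[4]^2 = 4^2 = 16
A[5]^2 = 9^2 = 81
Sum = 121 + 36 + 1 + 16 + 16 + 81 = 271

271


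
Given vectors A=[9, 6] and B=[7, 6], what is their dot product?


Dot product = sum of element-wise products
A[0]*B[0] = 9*7 = 63
A[1]*B[1] = 6*6 = 36
Sum = 63 + 36 = 99

99


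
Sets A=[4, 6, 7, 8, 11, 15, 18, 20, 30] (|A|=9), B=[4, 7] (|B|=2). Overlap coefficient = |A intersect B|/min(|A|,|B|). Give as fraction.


A intersect B = [4, 7]
|A intersect B| = 2
min(|A|, |B|) = min(9, 2) = 2
Overlap = 2 / 2 = 1

1


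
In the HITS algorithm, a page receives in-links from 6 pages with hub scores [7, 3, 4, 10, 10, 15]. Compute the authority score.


Authority = sum of hub scores of in-linkers
In-link 1: hub score = 7
In-link 2: hub score = 3
In-link 3: hub score = 4
In-link 4: hub score = 10
In-link 5: hub score = 10
In-link 6: hub score = 15
Authority = 7 + 3 + 4 + 10 + 10 + 15 = 49

49


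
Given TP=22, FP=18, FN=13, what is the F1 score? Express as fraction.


F1 = 2 * P * R / (P + R)
P = TP/(TP+FP) = 22/40 = 11/20
R = TP/(TP+FN) = 22/35 = 22/35
2 * P * R = 2 * 11/20 * 22/35 = 121/175
P + R = 11/20 + 22/35 = 33/28
F1 = 121/175 / 33/28 = 44/75

44/75


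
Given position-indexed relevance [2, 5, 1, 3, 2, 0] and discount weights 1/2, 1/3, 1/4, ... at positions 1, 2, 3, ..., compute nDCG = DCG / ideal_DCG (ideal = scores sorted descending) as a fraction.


Position discount weights w_i = 1/(i+1) for i=1..6:
Weights = [1/2, 1/3, 1/4, 1/5, 1/6, 1/7]
Actual relevance: [2, 5, 1, 3, 2, 0]
DCG = 2/2 + 5/3 + 1/4 + 3/5 + 2/6 + 0/7 = 77/20
Ideal relevance (sorted desc): [5, 3, 2, 2, 1, 0]
Ideal DCG = 5/2 + 3/3 + 2/4 + 2/5 + 1/6 + 0/7 = 137/30
nDCG = DCG / ideal_DCG = 77/20 / 137/30 = 231/274

231/274


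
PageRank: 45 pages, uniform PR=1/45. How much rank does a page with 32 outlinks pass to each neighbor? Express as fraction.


Initial PR = 1/45 = 1/45
Outlinks = 32
Contribution per link = PR / outlinks
= 1/45 / 32
= 1/1440

1/1440


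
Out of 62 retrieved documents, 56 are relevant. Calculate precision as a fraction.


Precision = relevant_retrieved / total_retrieved
= 56 / 62
= 56 / (56 + 6)
= 28/31

28/31


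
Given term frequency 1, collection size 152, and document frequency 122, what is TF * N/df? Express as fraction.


TF * (N/df)
= 1 * (152/122)
= 1 * 76/61
= 76/61

76/61


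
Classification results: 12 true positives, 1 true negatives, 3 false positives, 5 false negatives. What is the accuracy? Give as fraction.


Accuracy = (TP + TN) / (TP + TN + FP + FN)
TP + TN = 12 + 1 = 13
Total = 12 + 1 + 3 + 5 = 21
Accuracy = 13 / 21 = 13/21

13/21


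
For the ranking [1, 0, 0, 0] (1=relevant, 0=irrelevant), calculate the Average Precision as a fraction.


Computing P@k for each relevant position:
Position 1: relevant, P@1 = 1/1 = 1
Position 2: not relevant
Position 3: not relevant
Position 4: not relevant
Sum of P@k = 1 = 1
AP = 1 / 1 = 1

1


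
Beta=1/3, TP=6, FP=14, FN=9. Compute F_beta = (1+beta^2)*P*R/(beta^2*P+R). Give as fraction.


P = TP/(TP+FP) = 6/20 = 3/10
R = TP/(TP+FN) = 6/15 = 2/5
beta^2 = 1/3^2 = 1/9
(1 + beta^2) = 10/9
Numerator = (1+beta^2)*P*R = 2/15
Denominator = beta^2*P + R = 1/30 + 2/5 = 13/30
F_beta = 4/13

4/13


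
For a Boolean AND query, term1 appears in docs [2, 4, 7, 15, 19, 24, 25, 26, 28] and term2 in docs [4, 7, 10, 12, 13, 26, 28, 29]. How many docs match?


Boolean AND: find intersection of posting lists
term1 docs: [2, 4, 7, 15, 19, 24, 25, 26, 28]
term2 docs: [4, 7, 10, 12, 13, 26, 28, 29]
Intersection: [4, 7, 26, 28]
|intersection| = 4

4


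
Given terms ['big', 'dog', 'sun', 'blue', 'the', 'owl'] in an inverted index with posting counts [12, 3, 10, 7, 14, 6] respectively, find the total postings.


Summing posting list sizes:
'big': 12 postings
'dog': 3 postings
'sun': 10 postings
'blue': 7 postings
'the': 14 postings
'owl': 6 postings
Total = 12 + 3 + 10 + 7 + 14 + 6 = 52

52


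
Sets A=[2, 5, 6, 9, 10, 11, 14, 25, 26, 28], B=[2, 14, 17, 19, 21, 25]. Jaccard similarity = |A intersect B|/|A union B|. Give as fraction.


A intersect B = [2, 14, 25]
|A intersect B| = 3
A union B = [2, 5, 6, 9, 10, 11, 14, 17, 19, 21, 25, 26, 28]
|A union B| = 13
Jaccard = 3/13 = 3/13

3/13


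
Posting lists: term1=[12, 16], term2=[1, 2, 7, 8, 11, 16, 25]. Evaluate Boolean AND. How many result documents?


Boolean AND: find intersection of posting lists
term1 docs: [12, 16]
term2 docs: [1, 2, 7, 8, 11, 16, 25]
Intersection: [16]
|intersection| = 1

1


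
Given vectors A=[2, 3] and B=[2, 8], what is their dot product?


Dot product = sum of element-wise products
A[0]*B[0] = 2*2 = 4
A[1]*B[1] = 3*8 = 24
Sum = 4 + 24 = 28

28


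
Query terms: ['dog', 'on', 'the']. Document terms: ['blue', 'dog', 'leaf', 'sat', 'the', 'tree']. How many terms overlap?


Query terms: ['dog', 'on', 'the']
Document terms: ['blue', 'dog', 'leaf', 'sat', 'the', 'tree']
Common terms: ['dog', 'the']
Overlap count = 2

2


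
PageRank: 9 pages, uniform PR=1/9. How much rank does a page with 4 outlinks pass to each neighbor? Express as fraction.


Initial PR = 1/9 = 1/9
Outlinks = 4
Contribution per link = PR / outlinks
= 1/9 / 4
= 1/36

1/36


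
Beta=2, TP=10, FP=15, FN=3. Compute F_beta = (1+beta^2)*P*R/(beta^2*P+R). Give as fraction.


P = TP/(TP+FP) = 10/25 = 2/5
R = TP/(TP+FN) = 10/13 = 10/13
beta^2 = 2^2 = 4
(1 + beta^2) = 5
Numerator = (1+beta^2)*P*R = 20/13
Denominator = beta^2*P + R = 8/5 + 10/13 = 154/65
F_beta = 50/77

50/77


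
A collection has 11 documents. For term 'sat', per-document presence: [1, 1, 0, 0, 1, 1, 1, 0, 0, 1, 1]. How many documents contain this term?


Checking each document for 'sat':
Doc 1: present
Doc 2: present
Doc 3: absent
Doc 4: absent
Doc 5: present
Doc 6: present
Doc 7: present
Doc 8: absent
Doc 9: absent
Doc 10: present
Doc 11: present
df = sum of presences = 1 + 1 + 0 + 0 + 1 + 1 + 1 + 0 + 0 + 1 + 1 = 7

7


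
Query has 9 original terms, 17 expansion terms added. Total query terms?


Original terms: 9
Expansion terms: 17
Total = 9 + 17 = 26

26


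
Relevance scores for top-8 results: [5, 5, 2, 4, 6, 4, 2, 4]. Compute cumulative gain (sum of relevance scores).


Cumulative Gain = sum of relevance scores
Position 1: rel=5, running sum=5
Position 2: rel=5, running sum=10
Position 3: rel=2, running sum=12
Position 4: rel=4, running sum=16
Position 5: rel=6, running sum=22
Position 6: rel=4, running sum=26
Position 7: rel=2, running sum=28
Position 8: rel=4, running sum=32
CG = 32

32


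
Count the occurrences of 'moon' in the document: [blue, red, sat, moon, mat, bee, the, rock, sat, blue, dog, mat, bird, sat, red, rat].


Document has 16 words
Scanning for 'moon':
Found at positions: [3]
Count = 1

1


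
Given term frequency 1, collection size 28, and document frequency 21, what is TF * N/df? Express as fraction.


TF * (N/df)
= 1 * (28/21)
= 1 * 4/3
= 4/3

4/3


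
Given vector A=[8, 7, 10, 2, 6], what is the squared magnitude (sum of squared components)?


|A|^2 = sum of squared components
A[0]^2 = 8^2 = 64
A[1]^2 = 7^2 = 49
A[2]^2 = 10^2 = 100
A[3]^2 = 2^2 = 4
A[4]^2 = 6^2 = 36
Sum = 64 + 49 + 100 + 4 + 36 = 253

253


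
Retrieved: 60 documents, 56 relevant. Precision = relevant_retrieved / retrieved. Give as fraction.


Precision = relevant_retrieved / total_retrieved
= 56 / 60
= 56 / (56 + 4)
= 14/15

14/15


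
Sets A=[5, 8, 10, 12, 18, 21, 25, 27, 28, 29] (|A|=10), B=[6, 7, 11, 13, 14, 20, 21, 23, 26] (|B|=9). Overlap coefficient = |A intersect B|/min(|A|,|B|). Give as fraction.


A intersect B = [21]
|A intersect B| = 1
min(|A|, |B|) = min(10, 9) = 9
Overlap = 1 / 9 = 1/9

1/9


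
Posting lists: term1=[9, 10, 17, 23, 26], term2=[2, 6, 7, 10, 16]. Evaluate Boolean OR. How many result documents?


Boolean OR: find union of posting lists
term1 docs: [9, 10, 17, 23, 26]
term2 docs: [2, 6, 7, 10, 16]
Union: [2, 6, 7, 9, 10, 16, 17, 23, 26]
|union| = 9

9


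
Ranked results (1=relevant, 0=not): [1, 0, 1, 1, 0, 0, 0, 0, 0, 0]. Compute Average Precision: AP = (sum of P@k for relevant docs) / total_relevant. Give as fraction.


Computing P@k for each relevant position:
Position 1: relevant, P@1 = 1/1 = 1
Position 2: not relevant
Position 3: relevant, P@3 = 2/3 = 2/3
Position 4: relevant, P@4 = 3/4 = 3/4
Position 5: not relevant
Position 6: not relevant
Position 7: not relevant
Position 8: not relevant
Position 9: not relevant
Position 10: not relevant
Sum of P@k = 1 + 2/3 + 3/4 = 29/12
AP = 29/12 / 3 = 29/36

29/36


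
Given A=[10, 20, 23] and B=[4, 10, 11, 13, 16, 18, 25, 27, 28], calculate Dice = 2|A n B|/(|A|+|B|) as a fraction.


A intersect B = [10]
|A intersect B| = 1
|A| = 3, |B| = 9
Dice = 2*1 / (3+9)
= 2 / 12 = 1/6

1/6


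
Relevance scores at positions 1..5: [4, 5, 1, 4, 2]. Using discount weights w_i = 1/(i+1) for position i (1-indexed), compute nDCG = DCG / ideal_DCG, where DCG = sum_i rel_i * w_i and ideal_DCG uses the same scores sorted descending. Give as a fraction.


Position discount weights w_i = 1/(i+1) for i=1..5:
Weights = [1/2, 1/3, 1/4, 1/5, 1/6]
Actual relevance: [4, 5, 1, 4, 2]
DCG = 4/2 + 5/3 + 1/4 + 4/5 + 2/6 = 101/20
Ideal relevance (sorted desc): [5, 4, 4, 2, 1]
Ideal DCG = 5/2 + 4/3 + 4/4 + 2/5 + 1/6 = 27/5
nDCG = DCG / ideal_DCG = 101/20 / 27/5 = 101/108

101/108


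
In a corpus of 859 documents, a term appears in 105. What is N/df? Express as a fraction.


IDF ratio = N / df
= 859 / 105
= 859/105

859/105


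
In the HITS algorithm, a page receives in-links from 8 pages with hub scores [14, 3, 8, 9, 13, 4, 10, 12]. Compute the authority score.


Authority = sum of hub scores of in-linkers
In-link 1: hub score = 14
In-link 2: hub score = 3
In-link 3: hub score = 8
In-link 4: hub score = 9
In-link 5: hub score = 13
In-link 6: hub score = 4
In-link 7: hub score = 10
In-link 8: hub score = 12
Authority = 14 + 3 + 8 + 9 + 13 + 4 + 10 + 12 = 73

73


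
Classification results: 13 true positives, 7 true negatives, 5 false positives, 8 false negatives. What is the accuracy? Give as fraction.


Accuracy = (TP + TN) / (TP + TN + FP + FN)
TP + TN = 13 + 7 = 20
Total = 13 + 7 + 5 + 8 = 33
Accuracy = 20 / 33 = 20/33

20/33


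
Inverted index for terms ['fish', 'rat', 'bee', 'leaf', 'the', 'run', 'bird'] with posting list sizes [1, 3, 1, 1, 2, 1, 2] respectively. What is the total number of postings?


Summing posting list sizes:
'fish': 1 postings
'rat': 3 postings
'bee': 1 postings
'leaf': 1 postings
'the': 2 postings
'run': 1 postings
'bird': 2 postings
Total = 1 + 3 + 1 + 1 + 2 + 1 + 2 = 11

11


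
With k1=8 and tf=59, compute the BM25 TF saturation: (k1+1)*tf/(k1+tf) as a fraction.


BM25 TF component = (k1+1)*tf / (k1+tf)
k1 = 8, tf = 59
Numerator = (8+1)*59 = 531
Denominator = 8 + 59 = 67
= 531/67 = 531/67

531/67


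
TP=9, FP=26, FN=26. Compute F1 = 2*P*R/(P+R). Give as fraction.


F1 = 2 * P * R / (P + R)
P = TP/(TP+FP) = 9/35 = 9/35
R = TP/(TP+FN) = 9/35 = 9/35
2 * P * R = 2 * 9/35 * 9/35 = 162/1225
P + R = 9/35 + 9/35 = 18/35
F1 = 162/1225 / 18/35 = 9/35

9/35


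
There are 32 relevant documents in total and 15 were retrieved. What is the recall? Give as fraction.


Recall = retrieved_relevant / total_relevant
= 15 / 32
= 15 / (15 + 17)
= 15/32

15/32


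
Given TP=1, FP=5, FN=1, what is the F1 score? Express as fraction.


F1 = 2 * P * R / (P + R)
P = TP/(TP+FP) = 1/6 = 1/6
R = TP/(TP+FN) = 1/2 = 1/2
2 * P * R = 2 * 1/6 * 1/2 = 1/6
P + R = 1/6 + 1/2 = 2/3
F1 = 1/6 / 2/3 = 1/4

1/4


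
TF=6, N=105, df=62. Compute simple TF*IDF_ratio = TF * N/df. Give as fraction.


TF * (N/df)
= 6 * (105/62)
= 6 * 105/62
= 315/31

315/31


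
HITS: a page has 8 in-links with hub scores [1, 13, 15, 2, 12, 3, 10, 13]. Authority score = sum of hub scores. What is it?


Authority = sum of hub scores of in-linkers
In-link 1: hub score = 1
In-link 2: hub score = 13
In-link 3: hub score = 15
In-link 4: hub score = 2
In-link 5: hub score = 12
In-link 6: hub score = 3
In-link 7: hub score = 10
In-link 8: hub score = 13
Authority = 1 + 13 + 15 + 2 + 12 + 3 + 10 + 13 = 69

69


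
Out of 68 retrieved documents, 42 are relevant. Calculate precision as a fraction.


Precision = relevant_retrieved / total_retrieved
= 42 / 68
= 42 / (42 + 26)
= 21/34

21/34


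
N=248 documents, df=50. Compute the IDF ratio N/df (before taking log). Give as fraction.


IDF ratio = N / df
= 248 / 50
= 124/25

124/25


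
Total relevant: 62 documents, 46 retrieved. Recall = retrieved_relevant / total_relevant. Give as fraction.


Recall = retrieved_relevant / total_relevant
= 46 / 62
= 46 / (46 + 16)
= 23/31

23/31


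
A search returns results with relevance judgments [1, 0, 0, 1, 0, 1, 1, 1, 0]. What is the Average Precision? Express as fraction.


Computing P@k for each relevant position:
Position 1: relevant, P@1 = 1/1 = 1
Position 2: not relevant
Position 3: not relevant
Position 4: relevant, P@4 = 2/4 = 1/2
Position 5: not relevant
Position 6: relevant, P@6 = 3/6 = 1/2
Position 7: relevant, P@7 = 4/7 = 4/7
Position 8: relevant, P@8 = 5/8 = 5/8
Position 9: not relevant
Sum of P@k = 1 + 1/2 + 1/2 + 4/7 + 5/8 = 179/56
AP = 179/56 / 5 = 179/280

179/280


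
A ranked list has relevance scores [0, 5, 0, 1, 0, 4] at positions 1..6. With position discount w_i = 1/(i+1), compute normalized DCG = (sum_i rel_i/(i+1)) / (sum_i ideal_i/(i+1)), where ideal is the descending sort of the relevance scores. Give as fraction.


Position discount weights w_i = 1/(i+1) for i=1..6:
Weights = [1/2, 1/3, 1/4, 1/5, 1/6, 1/7]
Actual relevance: [0, 5, 0, 1, 0, 4]
DCG = 0/2 + 5/3 + 0/4 + 1/5 + 0/6 + 4/7 = 256/105
Ideal relevance (sorted desc): [5, 4, 1, 0, 0, 0]
Ideal DCG = 5/2 + 4/3 + 1/4 + 0/5 + 0/6 + 0/7 = 49/12
nDCG = DCG / ideal_DCG = 256/105 / 49/12 = 1024/1715

1024/1715


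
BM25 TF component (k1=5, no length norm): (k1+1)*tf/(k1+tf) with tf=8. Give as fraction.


BM25 TF component = (k1+1)*tf / (k1+tf)
k1 = 5, tf = 8
Numerator = (5+1)*8 = 48
Denominator = 5 + 8 = 13
= 48/13 = 48/13

48/13


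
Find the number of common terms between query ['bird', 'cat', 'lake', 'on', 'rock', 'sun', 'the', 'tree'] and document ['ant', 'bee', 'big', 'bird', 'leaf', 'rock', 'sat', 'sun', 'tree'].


Query terms: ['bird', 'cat', 'lake', 'on', 'rock', 'sun', 'the', 'tree']
Document terms: ['ant', 'bee', 'big', 'bird', 'leaf', 'rock', 'sat', 'sun', 'tree']
Common terms: ['bird', 'rock', 'sun', 'tree']
Overlap count = 4

4


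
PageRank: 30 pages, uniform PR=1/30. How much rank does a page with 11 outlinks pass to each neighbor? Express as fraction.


Initial PR = 1/30 = 1/30
Outlinks = 11
Contribution per link = PR / outlinks
= 1/30 / 11
= 1/330

1/330


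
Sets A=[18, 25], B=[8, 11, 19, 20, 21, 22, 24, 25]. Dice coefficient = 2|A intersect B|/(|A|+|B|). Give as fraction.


A intersect B = [25]
|A intersect B| = 1
|A| = 2, |B| = 8
Dice = 2*1 / (2+8)
= 2 / 10 = 1/5

1/5


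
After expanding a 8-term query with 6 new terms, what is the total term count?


Original terms: 8
Expansion terms: 6
Total = 8 + 6 = 14

14


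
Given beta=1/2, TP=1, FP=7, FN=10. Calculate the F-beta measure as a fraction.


P = TP/(TP+FP) = 1/8 = 1/8
R = TP/(TP+FN) = 1/11 = 1/11
beta^2 = 1/2^2 = 1/4
(1 + beta^2) = 5/4
Numerator = (1+beta^2)*P*R = 5/352
Denominator = beta^2*P + R = 1/32 + 1/11 = 43/352
F_beta = 5/43

5/43


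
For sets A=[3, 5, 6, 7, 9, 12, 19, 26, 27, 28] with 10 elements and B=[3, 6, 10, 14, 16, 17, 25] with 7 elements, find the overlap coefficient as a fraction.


A intersect B = [3, 6]
|A intersect B| = 2
min(|A|, |B|) = min(10, 7) = 7
Overlap = 2 / 7 = 2/7

2/7


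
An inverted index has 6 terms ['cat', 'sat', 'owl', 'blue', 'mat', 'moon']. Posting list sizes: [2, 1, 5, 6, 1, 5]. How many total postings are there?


Summing posting list sizes:
'cat': 2 postings
'sat': 1 postings
'owl': 5 postings
'blue': 6 postings
'mat': 1 postings
'moon': 5 postings
Total = 2 + 1 + 5 + 6 + 1 + 5 = 20

20


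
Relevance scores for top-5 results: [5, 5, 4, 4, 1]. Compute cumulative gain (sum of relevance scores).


Cumulative Gain = sum of relevance scores
Position 1: rel=5, running sum=5
Position 2: rel=5, running sum=10
Position 3: rel=4, running sum=14
Position 4: rel=4, running sum=18
Position 5: rel=1, running sum=19
CG = 19

19


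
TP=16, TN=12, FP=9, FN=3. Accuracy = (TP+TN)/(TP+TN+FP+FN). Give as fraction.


Accuracy = (TP + TN) / (TP + TN + FP + FN)
TP + TN = 16 + 12 = 28
Total = 16 + 12 + 9 + 3 = 40
Accuracy = 28 / 40 = 7/10

7/10


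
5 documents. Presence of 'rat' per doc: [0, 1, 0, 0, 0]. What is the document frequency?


Checking each document for 'rat':
Doc 1: absent
Doc 2: present
Doc 3: absent
Doc 4: absent
Doc 5: absent
df = sum of presences = 0 + 1 + 0 + 0 + 0 = 1

1


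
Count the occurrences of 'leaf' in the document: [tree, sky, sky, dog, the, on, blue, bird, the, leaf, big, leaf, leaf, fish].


Document has 14 words
Scanning for 'leaf':
Found at positions: [9, 11, 12]
Count = 3

3


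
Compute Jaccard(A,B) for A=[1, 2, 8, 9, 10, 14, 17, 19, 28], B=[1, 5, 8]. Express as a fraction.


A intersect B = [1, 8]
|A intersect B| = 2
A union B = [1, 2, 5, 8, 9, 10, 14, 17, 19, 28]
|A union B| = 10
Jaccard = 2/10 = 1/5

1/5


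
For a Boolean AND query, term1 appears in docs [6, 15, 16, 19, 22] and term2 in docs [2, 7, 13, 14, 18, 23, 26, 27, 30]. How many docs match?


Boolean AND: find intersection of posting lists
term1 docs: [6, 15, 16, 19, 22]
term2 docs: [2, 7, 13, 14, 18, 23, 26, 27, 30]
Intersection: []
|intersection| = 0

0


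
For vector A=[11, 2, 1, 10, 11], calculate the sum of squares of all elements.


|A|^2 = sum of squared components
A[0]^2 = 11^2 = 121
A[1]^2 = 2^2 = 4
A[2]^2 = 1^2 = 1
A[3]^2 = 10^2 = 100
A[4]^2 = 11^2 = 121
Sum = 121 + 4 + 1 + 100 + 121 = 347

347


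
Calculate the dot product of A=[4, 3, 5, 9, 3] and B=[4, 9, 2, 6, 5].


Dot product = sum of element-wise products
A[0]*B[0] = 4*4 = 16
A[1]*B[1] = 3*9 = 27
A[2]*B[2] = 5*2 = 10
A[3]*B[3] = 9*6 = 54
A[4]*B[4] = 3*5 = 15
Sum = 16 + 27 + 10 + 54 + 15 = 122

122


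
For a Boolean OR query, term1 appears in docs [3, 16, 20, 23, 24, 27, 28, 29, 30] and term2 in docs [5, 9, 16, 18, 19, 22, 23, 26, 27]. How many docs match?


Boolean OR: find union of posting lists
term1 docs: [3, 16, 20, 23, 24, 27, 28, 29, 30]
term2 docs: [5, 9, 16, 18, 19, 22, 23, 26, 27]
Union: [3, 5, 9, 16, 18, 19, 20, 22, 23, 24, 26, 27, 28, 29, 30]
|union| = 15

15


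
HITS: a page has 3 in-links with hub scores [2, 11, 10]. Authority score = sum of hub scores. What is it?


Authority = sum of hub scores of in-linkers
In-link 1: hub score = 2
In-link 2: hub score = 11
In-link 3: hub score = 10
Authority = 2 + 11 + 10 = 23

23


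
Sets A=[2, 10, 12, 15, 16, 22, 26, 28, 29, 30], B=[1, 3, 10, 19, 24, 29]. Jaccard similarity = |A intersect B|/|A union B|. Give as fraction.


A intersect B = [10, 29]
|A intersect B| = 2
A union B = [1, 2, 3, 10, 12, 15, 16, 19, 22, 24, 26, 28, 29, 30]
|A union B| = 14
Jaccard = 2/14 = 1/7

1/7


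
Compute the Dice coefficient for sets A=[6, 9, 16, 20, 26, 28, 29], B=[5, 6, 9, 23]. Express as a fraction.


A intersect B = [6, 9]
|A intersect B| = 2
|A| = 7, |B| = 4
Dice = 2*2 / (7+4)
= 4 / 11 = 4/11

4/11


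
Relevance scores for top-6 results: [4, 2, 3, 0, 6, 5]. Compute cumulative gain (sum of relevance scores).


Cumulative Gain = sum of relevance scores
Position 1: rel=4, running sum=4
Position 2: rel=2, running sum=6
Position 3: rel=3, running sum=9
Position 4: rel=0, running sum=9
Position 5: rel=6, running sum=15
Position 6: rel=5, running sum=20
CG = 20

20


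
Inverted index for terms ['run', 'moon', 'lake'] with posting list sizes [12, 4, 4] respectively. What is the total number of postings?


Summing posting list sizes:
'run': 12 postings
'moon': 4 postings
'lake': 4 postings
Total = 12 + 4 + 4 = 20

20


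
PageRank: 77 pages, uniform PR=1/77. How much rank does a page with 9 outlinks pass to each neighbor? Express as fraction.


Initial PR = 1/77 = 1/77
Outlinks = 9
Contribution per link = PR / outlinks
= 1/77 / 9
= 1/693

1/693


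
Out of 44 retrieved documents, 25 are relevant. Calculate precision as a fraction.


Precision = relevant_retrieved / total_retrieved
= 25 / 44
= 25 / (25 + 19)
= 25/44

25/44


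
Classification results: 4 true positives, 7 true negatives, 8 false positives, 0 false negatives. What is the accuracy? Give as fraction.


Accuracy = (TP + TN) / (TP + TN + FP + FN)
TP + TN = 4 + 7 = 11
Total = 4 + 7 + 8 + 0 = 19
Accuracy = 11 / 19 = 11/19

11/19


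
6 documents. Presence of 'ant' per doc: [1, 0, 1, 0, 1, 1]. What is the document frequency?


Checking each document for 'ant':
Doc 1: present
Doc 2: absent
Doc 3: present
Doc 4: absent
Doc 5: present
Doc 6: present
df = sum of presences = 1 + 0 + 1 + 0 + 1 + 1 = 4

4


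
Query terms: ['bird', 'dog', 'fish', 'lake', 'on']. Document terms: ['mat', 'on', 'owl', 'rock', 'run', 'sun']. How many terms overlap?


Query terms: ['bird', 'dog', 'fish', 'lake', 'on']
Document terms: ['mat', 'on', 'owl', 'rock', 'run', 'sun']
Common terms: ['on']
Overlap count = 1

1


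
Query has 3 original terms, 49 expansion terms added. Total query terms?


Original terms: 3
Expansion terms: 49
Total = 3 + 49 = 52

52


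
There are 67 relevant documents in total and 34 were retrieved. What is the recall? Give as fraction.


Recall = retrieved_relevant / total_relevant
= 34 / 67
= 34 / (34 + 33)
= 34/67

34/67


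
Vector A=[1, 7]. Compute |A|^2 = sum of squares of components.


|A|^2 = sum of squared components
A[0]^2 = 1^2 = 1
A[1]^2 = 7^2 = 49
Sum = 1 + 49 = 50

50


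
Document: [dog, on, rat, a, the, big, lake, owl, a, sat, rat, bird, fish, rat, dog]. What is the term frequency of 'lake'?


Document has 15 words
Scanning for 'lake':
Found at positions: [6]
Count = 1

1


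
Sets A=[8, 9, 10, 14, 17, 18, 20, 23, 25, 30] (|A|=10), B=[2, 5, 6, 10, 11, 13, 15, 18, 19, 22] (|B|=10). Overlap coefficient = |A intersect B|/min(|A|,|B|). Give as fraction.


A intersect B = [10, 18]
|A intersect B| = 2
min(|A|, |B|) = min(10, 10) = 10
Overlap = 2 / 10 = 1/5

1/5


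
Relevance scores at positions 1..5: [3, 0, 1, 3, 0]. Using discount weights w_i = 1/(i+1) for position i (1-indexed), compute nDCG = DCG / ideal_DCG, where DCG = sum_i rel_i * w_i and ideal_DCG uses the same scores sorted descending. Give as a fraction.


Position discount weights w_i = 1/(i+1) for i=1..5:
Weights = [1/2, 1/3, 1/4, 1/5, 1/6]
Actual relevance: [3, 0, 1, 3, 0]
DCG = 3/2 + 0/3 + 1/4 + 3/5 + 0/6 = 47/20
Ideal relevance (sorted desc): [3, 3, 1, 0, 0]
Ideal DCG = 3/2 + 3/3 + 1/4 + 0/5 + 0/6 = 11/4
nDCG = DCG / ideal_DCG = 47/20 / 11/4 = 47/55

47/55


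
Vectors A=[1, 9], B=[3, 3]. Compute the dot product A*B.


Dot product = sum of element-wise products
A[0]*B[0] = 1*3 = 3
A[1]*B[1] = 9*3 = 27
Sum = 3 + 27 = 30

30


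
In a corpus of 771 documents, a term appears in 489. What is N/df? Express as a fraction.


IDF ratio = N / df
= 771 / 489
= 257/163

257/163


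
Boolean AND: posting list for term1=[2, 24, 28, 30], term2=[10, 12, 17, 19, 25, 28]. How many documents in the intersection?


Boolean AND: find intersection of posting lists
term1 docs: [2, 24, 28, 30]
term2 docs: [10, 12, 17, 19, 25, 28]
Intersection: [28]
|intersection| = 1

1


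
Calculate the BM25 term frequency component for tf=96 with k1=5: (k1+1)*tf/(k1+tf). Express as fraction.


BM25 TF component = (k1+1)*tf / (k1+tf)
k1 = 5, tf = 96
Numerator = (5+1)*96 = 576
Denominator = 5 + 96 = 101
= 576/101 = 576/101

576/101


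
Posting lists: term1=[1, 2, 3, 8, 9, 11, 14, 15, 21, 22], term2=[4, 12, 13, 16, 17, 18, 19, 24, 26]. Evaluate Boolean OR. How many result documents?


Boolean OR: find union of posting lists
term1 docs: [1, 2, 3, 8, 9, 11, 14, 15, 21, 22]
term2 docs: [4, 12, 13, 16, 17, 18, 19, 24, 26]
Union: [1, 2, 3, 4, 8, 9, 11, 12, 13, 14, 15, 16, 17, 18, 19, 21, 22, 24, 26]
|union| = 19

19


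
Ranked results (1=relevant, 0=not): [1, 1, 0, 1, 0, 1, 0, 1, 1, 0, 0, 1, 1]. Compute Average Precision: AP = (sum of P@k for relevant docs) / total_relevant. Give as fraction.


Computing P@k for each relevant position:
Position 1: relevant, P@1 = 1/1 = 1
Position 2: relevant, P@2 = 2/2 = 1
Position 3: not relevant
Position 4: relevant, P@4 = 3/4 = 3/4
Position 5: not relevant
Position 6: relevant, P@6 = 4/6 = 2/3
Position 7: not relevant
Position 8: relevant, P@8 = 5/8 = 5/8
Position 9: relevant, P@9 = 6/9 = 2/3
Position 10: not relevant
Position 11: not relevant
Position 12: relevant, P@12 = 7/12 = 7/12
Position 13: relevant, P@13 = 8/13 = 8/13
Sum of P@k = 1 + 1 + 3/4 + 2/3 + 5/8 + 2/3 + 7/12 + 8/13 = 1843/312
AP = 1843/312 / 8 = 1843/2496

1843/2496


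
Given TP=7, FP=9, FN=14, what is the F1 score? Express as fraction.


F1 = 2 * P * R / (P + R)
P = TP/(TP+FP) = 7/16 = 7/16
R = TP/(TP+FN) = 7/21 = 1/3
2 * P * R = 2 * 7/16 * 1/3 = 7/24
P + R = 7/16 + 1/3 = 37/48
F1 = 7/24 / 37/48 = 14/37

14/37


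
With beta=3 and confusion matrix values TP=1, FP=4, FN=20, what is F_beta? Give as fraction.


P = TP/(TP+FP) = 1/5 = 1/5
R = TP/(TP+FN) = 1/21 = 1/21
beta^2 = 3^2 = 9
(1 + beta^2) = 10
Numerator = (1+beta^2)*P*R = 2/21
Denominator = beta^2*P + R = 9/5 + 1/21 = 194/105
F_beta = 5/97

5/97


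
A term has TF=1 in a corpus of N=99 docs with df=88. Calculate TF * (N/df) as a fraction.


TF * (N/df)
= 1 * (99/88)
= 1 * 9/8
= 9/8

9/8


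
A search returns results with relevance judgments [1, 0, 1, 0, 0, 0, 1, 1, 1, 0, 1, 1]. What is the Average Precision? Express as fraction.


Computing P@k for each relevant position:
Position 1: relevant, P@1 = 1/1 = 1
Position 2: not relevant
Position 3: relevant, P@3 = 2/3 = 2/3
Position 4: not relevant
Position 5: not relevant
Position 6: not relevant
Position 7: relevant, P@7 = 3/7 = 3/7
Position 8: relevant, P@8 = 4/8 = 1/2
Position 9: relevant, P@9 = 5/9 = 5/9
Position 10: not relevant
Position 11: relevant, P@11 = 6/11 = 6/11
Position 12: relevant, P@12 = 7/12 = 7/12
Sum of P@k = 1 + 2/3 + 3/7 + 1/2 + 5/9 + 6/11 + 7/12 = 11863/2772
AP = 11863/2772 / 7 = 11863/19404

11863/19404


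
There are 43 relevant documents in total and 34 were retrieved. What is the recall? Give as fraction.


Recall = retrieved_relevant / total_relevant
= 34 / 43
= 34 / (34 + 9)
= 34/43

34/43


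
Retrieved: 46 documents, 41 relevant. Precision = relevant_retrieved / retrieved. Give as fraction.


Precision = relevant_retrieved / total_retrieved
= 41 / 46
= 41 / (41 + 5)
= 41/46

41/46


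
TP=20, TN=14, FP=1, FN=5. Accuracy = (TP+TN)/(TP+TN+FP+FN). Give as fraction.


Accuracy = (TP + TN) / (TP + TN + FP + FN)
TP + TN = 20 + 14 = 34
Total = 20 + 14 + 1 + 5 = 40
Accuracy = 34 / 40 = 17/20

17/20


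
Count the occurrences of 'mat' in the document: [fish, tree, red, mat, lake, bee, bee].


Document has 7 words
Scanning for 'mat':
Found at positions: [3]
Count = 1

1


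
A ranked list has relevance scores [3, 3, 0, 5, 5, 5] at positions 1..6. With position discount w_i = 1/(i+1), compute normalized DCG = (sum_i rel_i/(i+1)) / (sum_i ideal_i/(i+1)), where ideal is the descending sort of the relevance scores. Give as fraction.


Position discount weights w_i = 1/(i+1) for i=1..6:
Weights = [1/2, 1/3, 1/4, 1/5, 1/6, 1/7]
Actual relevance: [3, 3, 0, 5, 5, 5]
DCG = 3/2 + 3/3 + 0/4 + 5/5 + 5/6 + 5/7 = 106/21
Ideal relevance (sorted desc): [5, 5, 5, 3, 3, 0]
Ideal DCG = 5/2 + 5/3 + 5/4 + 3/5 + 3/6 + 0/7 = 391/60
nDCG = DCG / ideal_DCG = 106/21 / 391/60 = 2120/2737

2120/2737


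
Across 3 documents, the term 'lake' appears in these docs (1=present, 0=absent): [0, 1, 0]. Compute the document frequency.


Checking each document for 'lake':
Doc 1: absent
Doc 2: present
Doc 3: absent
df = sum of presences = 0 + 1 + 0 = 1

1


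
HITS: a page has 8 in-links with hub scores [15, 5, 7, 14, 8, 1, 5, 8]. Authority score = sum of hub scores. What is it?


Authority = sum of hub scores of in-linkers
In-link 1: hub score = 15
In-link 2: hub score = 5
In-link 3: hub score = 7
In-link 4: hub score = 14
In-link 5: hub score = 8
In-link 6: hub score = 1
In-link 7: hub score = 5
In-link 8: hub score = 8
Authority = 15 + 5 + 7 + 14 + 8 + 1 + 5 + 8 = 63

63


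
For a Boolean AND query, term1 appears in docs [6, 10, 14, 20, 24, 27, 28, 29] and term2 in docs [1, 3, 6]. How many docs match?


Boolean AND: find intersection of posting lists
term1 docs: [6, 10, 14, 20, 24, 27, 28, 29]
term2 docs: [1, 3, 6]
Intersection: [6]
|intersection| = 1

1


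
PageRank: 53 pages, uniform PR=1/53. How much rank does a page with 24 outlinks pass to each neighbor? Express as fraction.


Initial PR = 1/53 = 1/53
Outlinks = 24
Contribution per link = PR / outlinks
= 1/53 / 24
= 1/1272

1/1272


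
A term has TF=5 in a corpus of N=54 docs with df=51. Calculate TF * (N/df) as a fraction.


TF * (N/df)
= 5 * (54/51)
= 5 * 18/17
= 90/17

90/17


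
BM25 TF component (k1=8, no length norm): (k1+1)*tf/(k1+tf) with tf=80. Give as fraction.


BM25 TF component = (k1+1)*tf / (k1+tf)
k1 = 8, tf = 80
Numerator = (8+1)*80 = 720
Denominator = 8 + 80 = 88
= 720/88 = 90/11

90/11


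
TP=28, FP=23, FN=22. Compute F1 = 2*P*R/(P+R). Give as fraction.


F1 = 2 * P * R / (P + R)
P = TP/(TP+FP) = 28/51 = 28/51
R = TP/(TP+FN) = 28/50 = 14/25
2 * P * R = 2 * 28/51 * 14/25 = 784/1275
P + R = 28/51 + 14/25 = 1414/1275
F1 = 784/1275 / 1414/1275 = 56/101

56/101


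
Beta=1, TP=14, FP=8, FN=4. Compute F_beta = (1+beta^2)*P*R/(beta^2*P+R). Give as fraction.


P = TP/(TP+FP) = 14/22 = 7/11
R = TP/(TP+FN) = 14/18 = 7/9
beta^2 = 1^2 = 1
(1 + beta^2) = 2
Numerator = (1+beta^2)*P*R = 98/99
Denominator = beta^2*P + R = 7/11 + 7/9 = 140/99
F_beta = 7/10

7/10


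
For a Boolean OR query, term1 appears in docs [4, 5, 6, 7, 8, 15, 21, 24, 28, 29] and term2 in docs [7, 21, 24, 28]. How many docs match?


Boolean OR: find union of posting lists
term1 docs: [4, 5, 6, 7, 8, 15, 21, 24, 28, 29]
term2 docs: [7, 21, 24, 28]
Union: [4, 5, 6, 7, 8, 15, 21, 24, 28, 29]
|union| = 10

10


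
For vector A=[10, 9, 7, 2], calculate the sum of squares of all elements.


|A|^2 = sum of squared components
A[0]^2 = 10^2 = 100
A[1]^2 = 9^2 = 81
A[2]^2 = 7^2 = 49
A[3]^2 = 2^2 = 4
Sum = 100 + 81 + 49 + 4 = 234

234


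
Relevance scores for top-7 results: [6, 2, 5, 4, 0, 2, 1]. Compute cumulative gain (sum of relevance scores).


Cumulative Gain = sum of relevance scores
Position 1: rel=6, running sum=6
Position 2: rel=2, running sum=8
Position 3: rel=5, running sum=13
Position 4: rel=4, running sum=17
Position 5: rel=0, running sum=17
Position 6: rel=2, running sum=19
Position 7: rel=1, running sum=20
CG = 20

20


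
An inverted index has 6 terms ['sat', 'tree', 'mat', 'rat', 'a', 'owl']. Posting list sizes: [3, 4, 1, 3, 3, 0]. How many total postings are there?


Summing posting list sizes:
'sat': 3 postings
'tree': 4 postings
'mat': 1 postings
'rat': 3 postings
'a': 3 postings
'owl': 0 postings
Total = 3 + 4 + 1 + 3 + 3 + 0 = 14

14


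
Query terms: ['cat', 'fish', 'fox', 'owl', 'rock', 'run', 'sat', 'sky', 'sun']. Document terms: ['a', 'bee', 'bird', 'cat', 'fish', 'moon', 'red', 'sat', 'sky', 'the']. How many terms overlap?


Query terms: ['cat', 'fish', 'fox', 'owl', 'rock', 'run', 'sat', 'sky', 'sun']
Document terms: ['a', 'bee', 'bird', 'cat', 'fish', 'moon', 'red', 'sat', 'sky', 'the']
Common terms: ['cat', 'fish', 'sat', 'sky']
Overlap count = 4

4


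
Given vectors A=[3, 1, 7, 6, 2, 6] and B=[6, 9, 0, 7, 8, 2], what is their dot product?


Dot product = sum of element-wise products
A[0]*B[0] = 3*6 = 18
A[1]*B[1] = 1*9 = 9
A[2]*B[2] = 7*0 = 0
A[3]*B[3] = 6*7 = 42
A[4]*B[4] = 2*8 = 16
A[5]*B[5] = 6*2 = 12
Sum = 18 + 9 + 0 + 42 + 16 + 12 = 97

97


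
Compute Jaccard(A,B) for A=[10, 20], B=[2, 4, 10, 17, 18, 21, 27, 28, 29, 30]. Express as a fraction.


A intersect B = [10]
|A intersect B| = 1
A union B = [2, 4, 10, 17, 18, 20, 21, 27, 28, 29, 30]
|A union B| = 11
Jaccard = 1/11 = 1/11

1/11


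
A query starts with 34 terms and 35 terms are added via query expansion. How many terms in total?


Original terms: 34
Expansion terms: 35
Total = 34 + 35 = 69

69


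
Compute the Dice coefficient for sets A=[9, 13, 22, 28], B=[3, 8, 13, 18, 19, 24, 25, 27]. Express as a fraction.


A intersect B = [13]
|A intersect B| = 1
|A| = 4, |B| = 8
Dice = 2*1 / (4+8)
= 2 / 12 = 1/6

1/6


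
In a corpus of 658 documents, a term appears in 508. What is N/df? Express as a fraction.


IDF ratio = N / df
= 658 / 508
= 329/254

329/254


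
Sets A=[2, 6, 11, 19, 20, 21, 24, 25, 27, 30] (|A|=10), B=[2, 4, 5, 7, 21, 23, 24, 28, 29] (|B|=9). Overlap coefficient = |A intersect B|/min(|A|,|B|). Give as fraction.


A intersect B = [2, 21, 24]
|A intersect B| = 3
min(|A|, |B|) = min(10, 9) = 9
Overlap = 3 / 9 = 1/3

1/3


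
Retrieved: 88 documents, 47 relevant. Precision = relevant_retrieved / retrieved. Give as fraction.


Precision = relevant_retrieved / total_retrieved
= 47 / 88
= 47 / (47 + 41)
= 47/88

47/88


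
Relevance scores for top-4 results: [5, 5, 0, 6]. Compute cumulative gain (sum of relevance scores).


Cumulative Gain = sum of relevance scores
Position 1: rel=5, running sum=5
Position 2: rel=5, running sum=10
Position 3: rel=0, running sum=10
Position 4: rel=6, running sum=16
CG = 16

16
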